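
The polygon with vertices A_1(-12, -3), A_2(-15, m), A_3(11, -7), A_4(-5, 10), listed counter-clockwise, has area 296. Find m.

-14

The doubled signed area Σ (x_i y_{i+1} − x_{i+1} y_i) is linear in m.
With m=0 it equals 270; the coefficient of m is -23 (from the two edges through A_2).
So -23·m + 270 = 2·296 = 592 ⇒ m = -14.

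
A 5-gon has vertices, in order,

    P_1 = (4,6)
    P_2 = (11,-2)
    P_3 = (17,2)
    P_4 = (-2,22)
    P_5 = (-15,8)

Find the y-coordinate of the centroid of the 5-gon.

Apply the surveyor's formula. First the cross-terms c_i = x_i·y_{i+1} − x_{i+1}·y_i:
  -74, 56, 378, 314, -122  ⇒  2A = 552, A = 276.
Then Σ (y_i + y_{i+1})·c_i = 16488, so ȳ = 16488 / (6·276) = 229/23.

229/23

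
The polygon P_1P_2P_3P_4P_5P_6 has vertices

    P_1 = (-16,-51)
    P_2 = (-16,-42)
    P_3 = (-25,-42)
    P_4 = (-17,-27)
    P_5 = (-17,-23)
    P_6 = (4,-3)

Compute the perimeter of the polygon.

120

|P_1P_2| = √((0)² + (9)²) = √81 = 9
|P_2P_3| = √((-9)² + (0)²) = √81 = 9
|P_3P_4| = √((8)² + (15)²) = √289 = 17
|P_4P_5| = √((0)² + (4)²) = √16 = 4
|P_5P_6| = √((21)² + (20)²) = √841 = 29
|P_6P_1| = √((-20)² + (-48)²) = √2704 = 52
Perimeter = 9 + 9 + 17 + 4 + 29 + 52 = 120.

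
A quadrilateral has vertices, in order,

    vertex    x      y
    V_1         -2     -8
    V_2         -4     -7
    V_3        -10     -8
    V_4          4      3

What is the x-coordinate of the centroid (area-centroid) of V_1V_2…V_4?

-2.4

Apply the surveyor's formula. First the cross-terms c_i = x_i·y_{i+1} − x_{i+1}·y_i:
  -18, -38, 2, -26  ⇒  2A = -80, A = -40.
Then Σ (x_i + x_{i+1})·c_i = 576, so x̄ = 576 / (6·(-40)) = -2.4.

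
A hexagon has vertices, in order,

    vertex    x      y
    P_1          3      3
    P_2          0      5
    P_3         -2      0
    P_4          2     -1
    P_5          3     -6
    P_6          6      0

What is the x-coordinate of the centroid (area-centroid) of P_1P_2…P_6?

Apply the shoelace formula. First the cross-terms c_i = x_i·y_{i+1} − x_{i+1}·y_i:
  15, 10, 2, -9, 36, 18  ⇒  2A = 72, A = 36.
Then Σ (x_i + x_{i+1})·c_i = 466, so x̄ = 466 / (6·36) = 233/108.

233/108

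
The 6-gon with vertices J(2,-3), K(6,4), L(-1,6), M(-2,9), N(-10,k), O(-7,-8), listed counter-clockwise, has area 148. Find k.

Write out the shoelace sum; only the two edges meeting at N involve k:
2·Area = [((-2)·k − (-10)·9) + ((-10)·(-8) − (-7)·k)] + 106
       = 5·k + 276 = 296
⇒ k = 4.

4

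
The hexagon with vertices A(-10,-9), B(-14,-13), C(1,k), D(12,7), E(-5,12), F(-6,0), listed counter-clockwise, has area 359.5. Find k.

Write out the shoelace sum; only the two edges meeting at C involve k:
2·Area = [((-14)·k − 1·(-13)) + (1·7 − 12·k)] + 309
       = -26·k + 329 = 719
⇒ k = -15.

-15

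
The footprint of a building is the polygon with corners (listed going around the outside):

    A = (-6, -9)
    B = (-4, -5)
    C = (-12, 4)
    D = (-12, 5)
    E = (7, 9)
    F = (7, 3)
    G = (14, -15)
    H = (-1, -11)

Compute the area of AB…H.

326

A→B: (-6)(-5) − (-4)(-9) = -6
B→C: (-4)(4) − (-12)(-5) = -76
C→D: (-12)(5) − (-12)(4) = -12
D→E: (-12)(9) − (7)(5) = -143
E→F: (7)(3) − (7)(9) = -42
F→G: (7)(-15) − (14)(3) = -147
G→H: (14)(-11) − (-1)(-15) = -169
H→A: (-1)(-9) − (-6)(-11) = -57
Σ = -652
Area = |Σ|/2 = 326.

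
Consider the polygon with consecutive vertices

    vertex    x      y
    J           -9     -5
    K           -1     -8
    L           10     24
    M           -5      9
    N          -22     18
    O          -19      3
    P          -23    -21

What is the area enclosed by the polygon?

Σ = (67) + (56) + (210) + (108) + (276) + (468) + (-74) = 1111
Area = |Σ|/2 = 555.5.

555.5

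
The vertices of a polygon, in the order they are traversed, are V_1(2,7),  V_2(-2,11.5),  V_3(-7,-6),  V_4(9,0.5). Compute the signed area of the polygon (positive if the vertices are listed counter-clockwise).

121

Apply the surveyor's formula: 2A = Σ (x_i·y_{i+1} − x_{i+1}·y_i), indices taken mod 4.
V_1→V_2: (2)(11.5) − (-2)(7) = 37
V_2→V_3: (-2)(-6) − (-7)(11.5) = 92.5
V_3→V_4: (-7)(0.5) − (9)(-6) = 50.5
V_4→V_1: (9)(7) − (2)(0.5) = 62
Σ = 242
Signed area = Σ/2 = 121 (positive ⇒ counter-clockwise traversal).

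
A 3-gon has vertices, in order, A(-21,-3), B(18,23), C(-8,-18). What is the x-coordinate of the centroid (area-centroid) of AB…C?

-11/3

Apply the surveyor's formula. First the cross-terms c_i = x_i·y_{i+1} − x_{i+1}·y_i:
  -429, -140, -354  ⇒  2A = -923, A = -461.5.
Then Σ (x_i + x_{i+1})·c_i = 10153, so x̄ = 10153 / (6·(-461.5)) = -11/3.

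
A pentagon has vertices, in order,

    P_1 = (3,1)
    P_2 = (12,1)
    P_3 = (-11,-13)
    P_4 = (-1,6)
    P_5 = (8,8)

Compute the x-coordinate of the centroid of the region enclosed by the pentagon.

-20/183

Apply the shoelace (surveyor's) formula. First the cross-terms c_i = x_i·y_{i+1} − x_{i+1}·y_i:
  -9, -145, -79, -56, -16  ⇒  2A = -305, A = -152.5.
Then Σ (x_i + x_{i+1})·c_i = 100, so x̄ = 100 / (6·(-152.5)) = -20/183.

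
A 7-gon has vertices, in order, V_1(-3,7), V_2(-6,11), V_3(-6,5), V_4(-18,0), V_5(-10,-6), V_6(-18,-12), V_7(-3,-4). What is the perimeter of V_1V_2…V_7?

|V_1V_2| = √((-3)² + (4)²) = √25 = 5
|V_2V_3| = √((0)² + (-6)²) = √36 = 6
|V_3V_4| = √((-12)² + (-5)²) = √169 = 13
|V_4V_5| = √((8)² + (-6)²) = √100 = 10
|V_5V_6| = √((-8)² + (-6)²) = √100 = 10
|V_6V_7| = √((15)² + (8)²) = √289 = 17
|V_7V_1| = √((0)² + (11)²) = √121 = 11
Perimeter = 5 + 6 + 13 + 10 + 10 + 17 + 11 = 72.

72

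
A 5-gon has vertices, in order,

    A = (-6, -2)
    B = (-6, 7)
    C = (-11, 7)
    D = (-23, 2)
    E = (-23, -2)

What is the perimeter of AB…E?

48

|AB| = √((0)² + (9)²) = √81 = 9
|BC| = √((-5)² + (0)²) = √25 = 5
|CD| = √((-12)² + (-5)²) = √169 = 13
|DE| = √((0)² + (-4)²) = √16 = 4
|EA| = √((17)² + (0)²) = √289 = 17
Perimeter = 9 + 5 + 13 + 4 + 17 = 48.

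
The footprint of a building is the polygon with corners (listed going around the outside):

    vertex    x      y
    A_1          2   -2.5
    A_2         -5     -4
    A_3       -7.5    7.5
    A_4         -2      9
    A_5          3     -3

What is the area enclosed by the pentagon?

Apply the shoelace formula: 2A = Σ (x_i·y_{i+1} − x_{i+1}·y_i), indices taken mod 5.
Σ = (-20.5) + (-67.5) + (-52.5) + (-21) + (-1.5) = -163
Area = |Σ|/2 = 81.5.

81.5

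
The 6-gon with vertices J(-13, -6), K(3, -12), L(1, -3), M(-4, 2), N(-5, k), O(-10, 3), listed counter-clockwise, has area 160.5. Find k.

The doubled signed area Σ (x_i y_{i+1} − x_{i+1} y_i) is linear in k.
With k=0 it equals 261; the coefficient of k is 6 (from the two edges through N).
So 6·k + 261 = 2·160.5 = 321 ⇒ k = 10.

10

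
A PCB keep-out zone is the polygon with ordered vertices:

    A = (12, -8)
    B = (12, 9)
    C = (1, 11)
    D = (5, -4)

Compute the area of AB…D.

Apply Gauss's area formula: 2A = Σ (x_i·y_{i+1} − x_{i+1}·y_i), indices taken mod 4.
Σ = (204) + (123) + (-59) + (8) = 276
Area = |Σ|/2 = 138.

138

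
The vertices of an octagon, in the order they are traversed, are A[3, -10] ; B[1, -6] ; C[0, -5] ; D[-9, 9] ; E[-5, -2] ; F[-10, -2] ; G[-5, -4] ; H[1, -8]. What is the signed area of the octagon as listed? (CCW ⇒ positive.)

41.5

Σ = (-8) + (-5) + (-45) + (63) + (-10) + (30) + (44) + (14) = 83
Signed area = Σ/2 = 41.5 (positive ⇒ counter-clockwise traversal).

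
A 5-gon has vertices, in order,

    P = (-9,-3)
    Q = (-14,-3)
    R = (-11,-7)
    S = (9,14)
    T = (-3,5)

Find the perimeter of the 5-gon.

64

|PQ| = √((-5)² + (0)²) = √25 = 5
|QR| = √((3)² + (-4)²) = √25 = 5
|RS| = √((20)² + (21)²) = √841 = 29
|ST| = √((-12)² + (-9)²) = √225 = 15
|TP| = √((-6)² + (-8)²) = √100 = 10
Perimeter = 5 + 5 + 29 + 15 + 10 = 64.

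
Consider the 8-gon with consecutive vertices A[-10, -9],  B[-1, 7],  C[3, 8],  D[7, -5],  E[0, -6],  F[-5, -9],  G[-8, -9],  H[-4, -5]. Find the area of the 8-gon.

144

A→B: (-10)(7) − (-1)(-9) = -79
B→C: (-1)(8) − (3)(7) = -29
C→D: (3)(-5) − (7)(8) = -71
D→E: (7)(-6) − (0)(-5) = -42
E→F: (0)(-9) − (-5)(-6) = -30
F→G: (-5)(-9) − (-8)(-9) = -27
G→H: (-8)(-5) − (-4)(-9) = 4
H→A: (-4)(-9) − (-10)(-5) = -14
Σ = -288
Area = |Σ|/2 = 144.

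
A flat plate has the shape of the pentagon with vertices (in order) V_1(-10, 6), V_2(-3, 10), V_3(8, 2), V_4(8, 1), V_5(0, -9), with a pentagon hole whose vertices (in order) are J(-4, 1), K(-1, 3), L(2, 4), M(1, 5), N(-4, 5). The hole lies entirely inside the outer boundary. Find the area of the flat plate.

156

Outer boundary:
Apply the shoelace formula: 2A = Σ (x_i·y_{i+1} − x_{i+1}·y_i), indices taken mod 5.
Σ = (-82) + (-86) + (-8) + (-72) + (-90) = -338
Area = |Σ|/2 = 169.
Hole:
Cross-terms: -11, -10, 6, 25, 16  ⇒  Σ = 26
Area = |Σ|/2 = 13.
Net area = 169 − 13 = 156.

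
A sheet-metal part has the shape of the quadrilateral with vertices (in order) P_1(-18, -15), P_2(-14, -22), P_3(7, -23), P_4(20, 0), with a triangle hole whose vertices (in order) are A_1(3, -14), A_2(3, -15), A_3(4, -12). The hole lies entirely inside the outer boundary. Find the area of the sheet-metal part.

410.5

Outer boundary:
Σ = (186) + (476) + (460) + (-300) = 822
Area = |Σ|/2 = 411.
Hole:
Apply the surveyor's formula: 2A = Σ (x_i·y_{i+1} − x_{i+1}·y_i), indices taken mod 3.
A_1→A_2: (3)(-15) − (3)(-14) = -3
A_2→A_3: (3)(-12) − (4)(-15) = 24
A_3→A_1: (4)(-14) − (3)(-12) = -20
Σ = 1
Area = |Σ|/2 = 0.5.
Net area = 411 − 0.5 = 410.5.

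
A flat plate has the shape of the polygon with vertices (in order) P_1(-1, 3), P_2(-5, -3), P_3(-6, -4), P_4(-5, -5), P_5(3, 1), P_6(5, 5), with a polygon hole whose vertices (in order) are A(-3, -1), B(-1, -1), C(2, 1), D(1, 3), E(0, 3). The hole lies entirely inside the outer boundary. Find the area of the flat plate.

25

Outer boundary:
Σ = (18) + (2) + (10) + (10) + (10) + (20) = 70
Area = |Σ|/2 = 35.
Hole:
Cross-terms: 2, 1, 5, 3, 9  ⇒  Σ = 20
Area = |Σ|/2 = 10.
Net area = 35 − 10 = 25.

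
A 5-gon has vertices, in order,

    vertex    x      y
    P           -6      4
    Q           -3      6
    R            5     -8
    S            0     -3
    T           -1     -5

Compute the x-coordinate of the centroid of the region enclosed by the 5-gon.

-185/123

Apply the shoelace formula. First the cross-terms c_i = x_i·y_{i+1} − x_{i+1}·y_i:
  -24, -6, -15, -3, -34  ⇒  2A = -82, A = -41.
Then Σ (x_i + x_{i+1})·c_i = 370, so x̄ = 370 / (6·(-41)) = -185/123.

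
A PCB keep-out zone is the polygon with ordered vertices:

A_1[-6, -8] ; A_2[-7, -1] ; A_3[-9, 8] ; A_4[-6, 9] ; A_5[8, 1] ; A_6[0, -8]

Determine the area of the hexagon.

169

Apply Gauss's area formula: 2A = Σ (x_i·y_{i+1} − x_{i+1}·y_i), indices taken mod 6.
Σ = (-50) + (-65) + (-33) + (-78) + (-64) + (-48) = -338
Area = |Σ|/2 = 169.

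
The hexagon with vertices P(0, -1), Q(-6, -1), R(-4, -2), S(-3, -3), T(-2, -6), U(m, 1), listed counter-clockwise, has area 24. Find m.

The doubled signed area Σ (x_i y_{i+1} − x_{i+1} y_i) is linear in m.
With m=0 it equals 18; the coefficient of m is 5 (from the two edges through U).
So 5·m + 18 = 2·24 = 48 ⇒ m = 6.

6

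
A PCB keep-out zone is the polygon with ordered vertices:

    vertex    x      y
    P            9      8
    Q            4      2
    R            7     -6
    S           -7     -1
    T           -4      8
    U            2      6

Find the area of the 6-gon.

119.5

Cross-terms: -14, -38, -49, -60, -40, -38  ⇒  Σ = -239
Area = |Σ|/2 = 119.5.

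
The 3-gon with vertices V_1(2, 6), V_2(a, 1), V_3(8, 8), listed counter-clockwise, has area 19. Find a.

The doubled signed area Σ (x_i y_{i+1} − x_{i+1} y_i) is linear in a.
With a=0 it equals 26; the coefficient of a is 2 (from the two edges through V_2).
So 2·a + 26 = 2·19 = 38 ⇒ a = 6.

6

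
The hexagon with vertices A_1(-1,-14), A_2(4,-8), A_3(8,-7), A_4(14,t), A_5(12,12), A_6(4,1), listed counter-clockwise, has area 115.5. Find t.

The doubled signed area Σ (x_i y_{i+1} − x_{i+1} y_i) is linear in t.
With t=0 it equals 275; the coefficient of t is -4 (from the two edges through A_4).
So -4·t + 275 = 2·115.5 = 231 ⇒ t = 11.

11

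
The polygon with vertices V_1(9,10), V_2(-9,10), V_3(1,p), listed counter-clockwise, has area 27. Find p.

The doubled signed area Σ (x_i y_{i+1} − x_{i+1} y_i) is linear in p.
With p=0 it equals 180; the coefficient of p is -18 (from the two edges through V_3).
So -18·p + 180 = 2·27 = 54 ⇒ p = 7.

7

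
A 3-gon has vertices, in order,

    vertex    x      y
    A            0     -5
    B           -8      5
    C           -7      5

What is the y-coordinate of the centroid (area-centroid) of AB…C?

5/3

Apply Gauss's area formula. First the cross-terms c_i = x_i·y_{i+1} − x_{i+1}·y_i:
  -40, -5, 35  ⇒  2A = -10, A = -5.
Then Σ (y_i + y_{i+1})·c_i = -50, so ȳ = -50 / (6·(-5)) = 5/3.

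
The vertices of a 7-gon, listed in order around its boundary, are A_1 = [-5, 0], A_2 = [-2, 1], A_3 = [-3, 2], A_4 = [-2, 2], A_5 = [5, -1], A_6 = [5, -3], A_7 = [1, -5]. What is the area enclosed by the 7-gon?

36.5

Apply the shoelace formula: 2A = Σ (x_i·y_{i+1} − x_{i+1}·y_i), indices taken mod 7.
Cross-terms: -5, -1, -2, -8, -10, -22, -25  ⇒  Σ = -73
Area = |Σ|/2 = 36.5.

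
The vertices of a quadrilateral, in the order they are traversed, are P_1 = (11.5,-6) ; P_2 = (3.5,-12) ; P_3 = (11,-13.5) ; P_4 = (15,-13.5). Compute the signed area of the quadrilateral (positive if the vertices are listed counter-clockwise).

43.5

Cross-terms: -117, 84.75, 54, 65.25  ⇒  Σ = 87
Signed area = Σ/2 = 43.5 (positive ⇒ counter-clockwise traversal).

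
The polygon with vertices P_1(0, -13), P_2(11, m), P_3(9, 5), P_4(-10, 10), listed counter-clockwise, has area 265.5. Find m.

The doubled signed area Σ (x_i y_{i+1} − x_{i+1} y_i) is linear in m.
With m=0 it equals 468; the coefficient of m is -9 (from the two edges through P_2).
So -9·m + 468 = 2·265.5 = 531 ⇒ m = -7.

-7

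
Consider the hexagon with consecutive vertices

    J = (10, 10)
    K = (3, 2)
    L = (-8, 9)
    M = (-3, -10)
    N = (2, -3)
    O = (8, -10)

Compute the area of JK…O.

Apply the shoelace formula: 2A = Σ (x_i·y_{i+1} − x_{i+1}·y_i), indices taken mod 6.
Cross-terms: -10, 43, 107, 29, 4, 180  ⇒  Σ = 353
Area = |Σ|/2 = 176.5.

176.5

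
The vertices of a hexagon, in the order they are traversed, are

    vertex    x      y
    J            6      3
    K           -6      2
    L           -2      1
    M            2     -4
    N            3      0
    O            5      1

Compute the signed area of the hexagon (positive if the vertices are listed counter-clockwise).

Apply Gauss's area formula: 2A = Σ (x_i·y_{i+1} − x_{i+1}·y_i), indices taken mod 6.
J→K: (6)(2) − (-6)(3) = 30
K→L: (-6)(1) − (-2)(2) = -2
L→M: (-2)(-4) − (2)(1) = 6
M→N: (2)(0) − (3)(-4) = 12
N→O: (3)(1) − (5)(0) = 3
O→J: (5)(3) − (6)(1) = 9
Σ = 58
Signed area = Σ/2 = 29 (positive ⇒ counter-clockwise traversal).

29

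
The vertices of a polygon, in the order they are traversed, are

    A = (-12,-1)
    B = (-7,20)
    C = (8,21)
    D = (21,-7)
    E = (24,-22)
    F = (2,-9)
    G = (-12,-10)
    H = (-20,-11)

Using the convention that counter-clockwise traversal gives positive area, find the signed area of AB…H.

-912.5

Apply the shoelace formula: 2A = Σ (x_i·y_{i+1} − x_{i+1}·y_i), indices taken mod 8.
Σ = (-247) + (-307) + (-497) + (-294) + (-172) + (-128) + (-68) + (-112) = -1825
Signed area = Σ/2 = -912.5 (negative ⇒ clockwise traversal).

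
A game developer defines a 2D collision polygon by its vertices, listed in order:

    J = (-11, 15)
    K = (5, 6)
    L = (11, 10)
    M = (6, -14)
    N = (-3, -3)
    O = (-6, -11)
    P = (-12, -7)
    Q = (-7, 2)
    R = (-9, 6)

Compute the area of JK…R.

Σ = (-141) + (-16) + (-214) + (-60) + (15) + (-90) + (-73) + (-24) + (-69) = -672
Area = |Σ|/2 = 336.

336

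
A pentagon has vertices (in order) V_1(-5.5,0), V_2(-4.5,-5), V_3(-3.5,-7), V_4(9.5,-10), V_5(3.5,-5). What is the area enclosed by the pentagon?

Apply the shoelace (surveyor's) formula: 2A = Σ (x_i·y_{i+1} − x_{i+1}·y_i), indices taken mod 5.
Σ = (27.5) + (14) + (101.5) + (-12.5) + (-27.5) = 103
Area = |Σ|/2 = 51.5.

51.5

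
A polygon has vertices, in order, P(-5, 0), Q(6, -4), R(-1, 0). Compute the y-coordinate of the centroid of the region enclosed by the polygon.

-4/3

Apply Gauss's area formula. First the cross-terms c_i = x_i·y_{i+1} − x_{i+1}·y_i:
  20, -4, 0  ⇒  2A = 16, A = 8.
Then Σ (y_i + y_{i+1})·c_i = -64, so ȳ = -64 / (6·8) = -4/3.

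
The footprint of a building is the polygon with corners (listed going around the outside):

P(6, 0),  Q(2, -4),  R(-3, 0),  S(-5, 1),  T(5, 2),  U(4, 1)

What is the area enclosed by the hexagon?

31.5

Apply Gauss's area formula: 2A = Σ (x_i·y_{i+1} − x_{i+1}·y_i), indices taken mod 6.
Σ = (-24) + (-12) + (-3) + (-15) + (-3) + (-6) = -63
Area = |Σ|/2 = 31.5.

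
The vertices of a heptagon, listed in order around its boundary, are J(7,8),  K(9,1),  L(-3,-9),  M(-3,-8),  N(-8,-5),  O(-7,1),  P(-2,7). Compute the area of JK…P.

Apply Gauss's area formula: 2A = Σ (x_i·y_{i+1} − x_{i+1}·y_i), indices taken mod 7.
Σ = (-65) + (-78) + (-3) + (-49) + (-43) + (-47) + (-65) = -350
Area = |Σ|/2 = 175.

175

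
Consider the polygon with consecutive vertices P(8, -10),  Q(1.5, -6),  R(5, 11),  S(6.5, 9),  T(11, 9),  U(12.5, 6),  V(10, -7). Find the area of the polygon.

Cross-terms: -33, 46.5, -26.5, -40.5, -46.5, -147.5, -44  ⇒  Σ = -291.5
Area = |Σ|/2 = 145.75.

145.75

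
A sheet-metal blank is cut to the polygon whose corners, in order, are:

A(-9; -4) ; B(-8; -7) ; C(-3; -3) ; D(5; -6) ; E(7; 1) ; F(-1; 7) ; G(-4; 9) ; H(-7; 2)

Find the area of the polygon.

Apply the shoelace (surveyor's) formula: 2A = Σ (x_i·y_{i+1} − x_{i+1}·y_i), indices taken mod 8.
A→B: (-9)(-7) − (-8)(-4) = 31
B→C: (-8)(-3) − (-3)(-7) = 3
C→D: (-3)(-6) − (5)(-3) = 33
D→E: (5)(1) − (7)(-6) = 47
E→F: (7)(7) − (-1)(1) = 50
F→G: (-1)(9) − (-4)(7) = 19
G→H: (-4)(2) − (-7)(9) = 55
H→A: (-7)(-4) − (-9)(2) = 46
Σ = 284
Area = |Σ|/2 = 142.

142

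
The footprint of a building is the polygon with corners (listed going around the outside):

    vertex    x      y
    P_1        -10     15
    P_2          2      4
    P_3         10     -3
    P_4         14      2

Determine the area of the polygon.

Apply the shoelace formula: 2A = Σ (x_i·y_{i+1} − x_{i+1}·y_i), indices taken mod 4.
Cross-terms: -70, -46, 62, 230  ⇒  Σ = 176
Area = |Σ|/2 = 88.

88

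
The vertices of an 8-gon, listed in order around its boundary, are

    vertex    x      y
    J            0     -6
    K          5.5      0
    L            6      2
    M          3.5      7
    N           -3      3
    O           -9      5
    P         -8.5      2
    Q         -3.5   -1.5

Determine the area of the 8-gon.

93.875

Apply Gauss's area formula: 2A = Σ (x_i·y_{i+1} − x_{i+1}·y_i), indices taken mod 8.
Cross-terms: 33, 11, 35, 31.5, 12, 24.5, 19.75, 21  ⇒  Σ = 187.75
Area = |Σ|/2 = 93.875.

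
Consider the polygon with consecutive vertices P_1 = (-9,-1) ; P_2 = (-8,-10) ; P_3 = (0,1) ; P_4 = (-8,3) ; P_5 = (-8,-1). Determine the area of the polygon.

56.5

Apply the shoelace (surveyor's) formula: 2A = Σ (x_i·y_{i+1} − x_{i+1}·y_i), indices taken mod 5.
P_1→P_2: (-9)(-10) − (-8)(-1) = 82
P_2→P_3: (-8)(1) − (0)(-10) = -8
P_3→P_4: (0)(3) − (-8)(1) = 8
P_4→P_5: (-8)(-1) − (-8)(3) = 32
P_5→P_1: (-8)(-1) − (-9)(-1) = -1
Σ = 113
Area = |Σ|/2 = 56.5.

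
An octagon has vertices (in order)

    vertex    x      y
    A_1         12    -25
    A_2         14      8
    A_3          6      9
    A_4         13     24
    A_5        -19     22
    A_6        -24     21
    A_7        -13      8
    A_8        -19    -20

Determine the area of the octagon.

1315

Σ = (446) + (78) + (27) + (742) + (129) + (81) + (412) + (715) = 2630
Area = |Σ|/2 = 1315.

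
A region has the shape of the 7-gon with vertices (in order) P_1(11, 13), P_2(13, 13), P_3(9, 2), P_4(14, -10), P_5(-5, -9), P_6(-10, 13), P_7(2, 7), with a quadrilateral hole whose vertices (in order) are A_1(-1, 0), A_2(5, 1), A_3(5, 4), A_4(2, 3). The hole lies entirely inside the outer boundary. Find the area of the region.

344.5

Outer boundary:
Apply the shoelace formula: 2A = Σ (x_i·y_{i+1} − x_{i+1}·y_i), indices taken mod 7.
Σ = (-26) + (-91) + (-118) + (-176) + (-155) + (-96) + (-51) = -713
Area = |Σ|/2 = 356.5.
Hole:
Σ = (-1) + (15) + (7) + (3) = 24
Area = |Σ|/2 = 12.
Net area = 356.5 − 12 = 344.5.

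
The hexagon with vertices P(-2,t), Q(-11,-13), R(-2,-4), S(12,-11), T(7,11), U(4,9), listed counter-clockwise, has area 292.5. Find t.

15

Write out the shoelace sum; only the two edges meeting at P involve t:
2·Area = [(4·t − (-2)·9) + ((-2)·(-13) − (-11)·t)] + 316
       = 15·t + 360 = 585
⇒ t = 15.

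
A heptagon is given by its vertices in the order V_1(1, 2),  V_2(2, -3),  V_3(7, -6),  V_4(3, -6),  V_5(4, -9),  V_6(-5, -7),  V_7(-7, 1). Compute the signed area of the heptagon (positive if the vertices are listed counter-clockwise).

Apply the surveyor's formula: 2A = Σ (x_i·y_{i+1} − x_{i+1}·y_i), indices taken mod 7.
Σ = (-7) + (9) + (-24) + (-3) + (-73) + (-54) + (-15) = -167
Signed area = Σ/2 = -83.5 (negative ⇒ clockwise traversal).

-83.5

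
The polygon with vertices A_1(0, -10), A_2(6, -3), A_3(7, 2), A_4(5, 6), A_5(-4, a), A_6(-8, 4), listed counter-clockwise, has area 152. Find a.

Write out the shoelace sum; only the two edges meeting at A_5 involve a:
2·Area = [(5·a − (-4)·6) + ((-4)·4 − (-8)·a)] + 205
       = 13·a + 213 = 304
⇒ a = 7.

7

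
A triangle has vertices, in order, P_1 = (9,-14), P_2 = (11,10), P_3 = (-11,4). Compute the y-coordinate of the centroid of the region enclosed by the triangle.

0

Apply Gauss's area formula. First the cross-terms c_i = x_i·y_{i+1} − x_{i+1}·y_i:
  244, 154, 118  ⇒  2A = 516, A = 258.
Then Σ (y_i + y_{i+1})·c_i = 0, so ȳ = 0 / (6·258) = 0.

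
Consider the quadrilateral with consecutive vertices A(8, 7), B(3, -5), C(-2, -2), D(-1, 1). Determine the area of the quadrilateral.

48

Apply the surveyor's formula: 2A = Σ (x_i·y_{i+1} − x_{i+1}·y_i), indices taken mod 4.
Σ = (-61) + (-16) + (-4) + (-15) = -96
Area = |Σ|/2 = 48.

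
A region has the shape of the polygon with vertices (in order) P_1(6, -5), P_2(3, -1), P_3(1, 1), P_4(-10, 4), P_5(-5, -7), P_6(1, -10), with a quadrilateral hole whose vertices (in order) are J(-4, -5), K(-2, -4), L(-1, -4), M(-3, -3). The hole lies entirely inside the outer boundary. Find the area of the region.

Outer boundary:
Apply the shoelace (surveyor's) formula: 2A = Σ (x_i·y_{i+1} − x_{i+1}·y_i), indices taken mod 6.
P_1→P_2: (6)(-1) − (3)(-5) = 9
P_2→P_3: (3)(1) − (1)(-1) = 4
P_3→P_4: (1)(4) − (-10)(1) = 14
P_4→P_5: (-10)(-7) − (-5)(4) = 90
P_5→P_6: (-5)(-10) − (1)(-7) = 57
P_6→P_1: (1)(-5) − (6)(-10) = 55
Σ = 229
Area = |Σ|/2 = 114.5.
Hole:
Apply the shoelace formula: 2A = Σ (x_i·y_{i+1} − x_{i+1}·y_i), indices taken mod 4.
Σ = (6) + (4) + (-9) + (3) = 4
Area = |Σ|/2 = 2.
Net area = 114.5 − 2 = 112.5.

112.5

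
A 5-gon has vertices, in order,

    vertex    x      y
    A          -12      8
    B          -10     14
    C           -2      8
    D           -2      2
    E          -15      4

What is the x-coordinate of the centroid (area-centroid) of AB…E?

Apply the shoelace (surveyor's) formula. First the cross-terms c_i = x_i·y_{i+1} − x_{i+1}·y_i:
  -88, -52, 12, 22, -72  ⇒  2A = -178, A = -89.
Then Σ (x_i + x_{i+1})·c_i = 4082, so x̄ = 4082 / (6·(-89)) = -2041/267.

-2041/267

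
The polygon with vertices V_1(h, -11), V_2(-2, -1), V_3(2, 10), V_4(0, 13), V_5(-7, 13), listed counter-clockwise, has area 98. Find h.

The doubled signed area Σ (x_i y_{i+1} − x_{i+1} y_i) is linear in h.
With h=0 it equals 154; the coefficient of h is -14 (from the two edges through V_1).
So -14·h + 154 = 2·98 = 196 ⇒ h = -3.

-3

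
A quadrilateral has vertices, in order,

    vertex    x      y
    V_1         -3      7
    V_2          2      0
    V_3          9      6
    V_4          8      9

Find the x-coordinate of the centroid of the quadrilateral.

187/57

Apply Gauss's area formula. First the cross-terms c_i = x_i·y_{i+1} − x_{i+1}·y_i:
  -14, 12, 33, 83  ⇒  2A = 114, A = 57.
Then Σ (x_i + x_{i+1})·c_i = 1122, so x̄ = 1122 / (6·57) = 187/57.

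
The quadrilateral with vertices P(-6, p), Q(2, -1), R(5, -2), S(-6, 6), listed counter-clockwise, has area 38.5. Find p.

The doubled signed area Σ (x_i y_{i+1} − x_{i+1} y_i) is linear in p.
With p=0 it equals 61; the coefficient of p is -8 (from the two edges through P).
So -8·p + 61 = 2·38.5 = 77 ⇒ p = -2.

-2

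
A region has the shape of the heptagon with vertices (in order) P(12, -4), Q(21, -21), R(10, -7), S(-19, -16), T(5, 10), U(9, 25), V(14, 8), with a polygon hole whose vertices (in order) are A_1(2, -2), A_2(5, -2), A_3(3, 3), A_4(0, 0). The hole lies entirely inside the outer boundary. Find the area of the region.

438

Outer boundary:
Apply the shoelace formula: 2A = Σ (x_i·y_{i+1} − x_{i+1}·y_i), indices taken mod 7.
Σ = (-168) + (63) + (-293) + (-110) + (35) + (-278) + (-152) = -903
Area = |Σ|/2 = 451.5.
Hole:
Apply the surveyor's formula: 2A = Σ (x_i·y_{i+1} − x_{i+1}·y_i), indices taken mod 4.
Σ = (6) + (21) + (0) + (0) = 27
Area = |Σ|/2 = 13.5.
Net area = 451.5 − 13.5 = 438.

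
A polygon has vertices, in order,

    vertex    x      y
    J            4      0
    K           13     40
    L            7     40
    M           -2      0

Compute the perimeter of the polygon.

94

|JK| = √((9)² + (40)²) = √1681 = 41
|KL| = √((-6)² + (0)²) = √36 = 6
|LM| = √((-9)² + (-40)²) = √1681 = 41
|MJ| = √((6)² + (0)²) = √36 = 6
Perimeter = 41 + 6 + 41 + 6 = 94.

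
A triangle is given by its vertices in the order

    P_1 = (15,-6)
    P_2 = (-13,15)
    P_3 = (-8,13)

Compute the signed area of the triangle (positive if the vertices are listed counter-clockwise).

-24.5

Cross-terms: 147, -49, -147  ⇒  Σ = -49
Signed area = Σ/2 = -24.5 (negative ⇒ clockwise traversal).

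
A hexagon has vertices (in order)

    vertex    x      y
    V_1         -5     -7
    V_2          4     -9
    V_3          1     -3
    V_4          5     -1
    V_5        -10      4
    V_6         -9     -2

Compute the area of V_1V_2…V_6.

Apply the shoelace (surveyor's) formula: 2A = Σ (x_i·y_{i+1} − x_{i+1}·y_i), indices taken mod 6.
Σ = (73) + (-3) + (14) + (10) + (56) + (53) = 203
Area = |Σ|/2 = 101.5.

101.5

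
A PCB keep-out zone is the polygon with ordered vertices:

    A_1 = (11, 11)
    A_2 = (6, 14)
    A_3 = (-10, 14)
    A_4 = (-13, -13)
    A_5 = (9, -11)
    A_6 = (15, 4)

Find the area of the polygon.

Σ = (88) + (224) + (312) + (260) + (201) + (121) = 1206
Area = |Σ|/2 = 603.

603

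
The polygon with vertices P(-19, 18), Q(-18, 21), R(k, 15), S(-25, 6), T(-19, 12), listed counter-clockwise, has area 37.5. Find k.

-23

The doubled signed area Σ (x_i y_{i+1} − x_{i+1} y_i) is linear in k.
With k=0 it equals -270; the coefficient of k is -15 (from the two edges through R).
So -15·k + -270 = 2·37.5 = 75 ⇒ k = -23.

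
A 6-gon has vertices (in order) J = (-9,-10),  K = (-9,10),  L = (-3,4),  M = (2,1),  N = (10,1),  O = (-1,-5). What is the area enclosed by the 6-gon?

Apply the shoelace (surveyor's) formula: 2A = Σ (x_i·y_{i+1} − x_{i+1}·y_i), indices taken mod 6.
Σ = (-180) + (-6) + (-11) + (-8) + (-49) + (-35) = -289
Area = |Σ|/2 = 144.5.

144.5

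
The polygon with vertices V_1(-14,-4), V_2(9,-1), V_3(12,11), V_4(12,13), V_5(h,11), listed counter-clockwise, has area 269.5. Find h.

-4

The doubled signed area Σ (x_i y_{i+1} − x_{i+1} y_i) is linear in h.
With h=0 it equals 471; the coefficient of h is -17 (from the two edges through V_5).
So -17·h + 471 = 2·269.5 = 539 ⇒ h = -4.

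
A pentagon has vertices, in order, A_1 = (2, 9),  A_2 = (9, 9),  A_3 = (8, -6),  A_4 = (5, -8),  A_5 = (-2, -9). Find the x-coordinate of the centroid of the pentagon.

865/213

Apply the shoelace formula. First the cross-terms c_i = x_i·y_{i+1} − x_{i+1}·y_i:
  -63, -126, -34, -61, 0  ⇒  2A = -284, A = -142.
Then Σ (x_i + x_{i+1})·c_i = -3460, so x̄ = -3460 / (6·(-142)) = 865/213.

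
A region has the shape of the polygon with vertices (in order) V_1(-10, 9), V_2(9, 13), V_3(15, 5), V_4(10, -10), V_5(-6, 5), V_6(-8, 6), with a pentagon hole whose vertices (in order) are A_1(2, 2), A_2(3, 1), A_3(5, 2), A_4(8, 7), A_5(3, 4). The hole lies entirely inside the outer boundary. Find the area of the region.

Outer boundary:
Apply the shoelace (surveyor's) formula: 2A = Σ (x_i·y_{i+1} − x_{i+1}·y_i), indices taken mod 6.
Σ = (-211) + (-150) + (-200) + (-10) + (4) + (-12) = -579
Area = |Σ|/2 = 289.5.
Hole:
Apply the shoelace formula: 2A = Σ (x_i·y_{i+1} − x_{i+1}·y_i), indices taken mod 5.
Σ = (-4) + (1) + (19) + (11) + (-2) = 25
Area = |Σ|/2 = 12.5.
Net area = 289.5 − 12.5 = 277.

277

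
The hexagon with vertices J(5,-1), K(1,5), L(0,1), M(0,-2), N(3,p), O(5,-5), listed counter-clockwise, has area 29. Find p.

The doubled signed area Σ (x_i y_{i+1} − x_{i+1} y_i) is linear in p.
With p=0 it equals 38; the coefficient of p is -5 (from the two edges through N).
So -5·p + 38 = 2·29 = 58 ⇒ p = -4.

-4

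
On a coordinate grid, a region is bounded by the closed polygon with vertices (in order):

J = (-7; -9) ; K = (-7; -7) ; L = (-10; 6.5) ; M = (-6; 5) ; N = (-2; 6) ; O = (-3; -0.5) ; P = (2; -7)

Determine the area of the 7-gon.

Σ = (-14) + (-115.5) + (-11) + (-26) + (19) + (22) + (-67) = -192.5
Area = |Σ|/2 = 96.25.

96.25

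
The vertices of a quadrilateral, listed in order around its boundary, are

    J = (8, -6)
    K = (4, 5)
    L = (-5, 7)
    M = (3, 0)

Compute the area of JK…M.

Apply the shoelace formula: 2A = Σ (x_i·y_{i+1} − x_{i+1}·y_i), indices taken mod 4.
J→K: (8)(5) − (4)(-6) = 64
K→L: (4)(7) − (-5)(5) = 53
L→M: (-5)(0) − (3)(7) = -21
M→J: (3)(-6) − (8)(0) = -18
Σ = 78
Area = |Σ|/2 = 39.

39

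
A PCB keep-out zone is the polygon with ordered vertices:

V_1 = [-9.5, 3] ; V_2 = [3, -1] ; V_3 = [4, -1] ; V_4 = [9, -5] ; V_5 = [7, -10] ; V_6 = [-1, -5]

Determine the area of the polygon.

80

V_1→V_2: (-9.5)(-1) − (3)(3) = 0.5
V_2→V_3: (3)(-1) − (4)(-1) = 1
V_3→V_4: (4)(-5) − (9)(-1) = -11
V_4→V_5: (9)(-10) − (7)(-5) = -55
V_5→V_6: (7)(-5) − (-1)(-10) = -45
V_6→V_1: (-1)(3) − (-9.5)(-5) = -50.5
Σ = -160
Area = |Σ|/2 = 80.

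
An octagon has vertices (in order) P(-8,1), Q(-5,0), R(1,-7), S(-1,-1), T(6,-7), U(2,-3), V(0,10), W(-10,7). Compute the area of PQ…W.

103.5

Cross-terms: 5, 35, -8, 13, -4, 20, 100, 46  ⇒  Σ = 207
Area = |Σ|/2 = 103.5.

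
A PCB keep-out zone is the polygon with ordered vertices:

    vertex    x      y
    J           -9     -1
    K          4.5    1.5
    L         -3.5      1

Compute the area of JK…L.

Σ = (-9) + (9.75) + (12.5) = 13.25
Area = |Σ|/2 = 6.625.

6.625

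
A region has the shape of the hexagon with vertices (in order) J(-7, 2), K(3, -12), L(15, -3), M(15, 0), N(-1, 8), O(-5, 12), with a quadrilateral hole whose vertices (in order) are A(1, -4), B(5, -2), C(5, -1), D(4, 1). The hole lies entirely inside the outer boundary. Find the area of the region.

250.5

Outer boundary:
Apply the shoelace formula: 2A = Σ (x_i·y_{i+1} − x_{i+1}·y_i), indices taken mod 6.
Σ = (78) + (171) + (45) + (120) + (28) + (74) = 516
Area = |Σ|/2 = 258.
Hole:
Σ = (18) + (5) + (9) + (-17) = 15
Area = |Σ|/2 = 7.5.
Net area = 258 − 7.5 = 250.5.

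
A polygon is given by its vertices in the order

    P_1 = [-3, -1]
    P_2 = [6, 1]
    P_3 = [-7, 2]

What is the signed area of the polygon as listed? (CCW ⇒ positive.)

P_1→P_2: (-3)(1) − (6)(-1) = 3
P_2→P_3: (6)(2) − (-7)(1) = 19
P_3→P_1: (-7)(-1) − (-3)(2) = 13
Σ = 35
Signed area = Σ/2 = 17.5 (positive ⇒ counter-clockwise traversal).

17.5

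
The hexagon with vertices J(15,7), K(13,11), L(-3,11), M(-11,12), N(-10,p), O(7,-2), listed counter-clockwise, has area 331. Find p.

The doubled signed area Σ (x_i y_{i+1} − x_{i+1} y_i) is linear in p.
With p=0 it equals 554; the coefficient of p is -18 (from the two edges through N).
So -18·p + 554 = 2·331 = 662 ⇒ p = -6.

-6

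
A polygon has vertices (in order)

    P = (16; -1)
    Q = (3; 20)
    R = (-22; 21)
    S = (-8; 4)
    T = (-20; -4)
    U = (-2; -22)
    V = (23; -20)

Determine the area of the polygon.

1146.5

Apply the shoelace (surveyor's) formula: 2A = Σ (x_i·y_{i+1} − x_{i+1}·y_i), indices taken mod 7.
Cross-terms: 323, 503, 80, 112, 432, 546, 297  ⇒  Σ = 2293
Area = |Σ|/2 = 1146.5.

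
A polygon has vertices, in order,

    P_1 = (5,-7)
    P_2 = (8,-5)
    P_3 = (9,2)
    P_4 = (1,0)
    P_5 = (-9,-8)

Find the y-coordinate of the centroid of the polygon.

Apply the shoelace formula. First the cross-terms c_i = x_i·y_{i+1} − x_{i+1}·y_i:
  31, 61, -2, -8, 103  ⇒  2A = 185, A = 92.5.
Then Σ (y_i + y_{i+1})·c_i = -2040, so ȳ = -2040 / (6·92.5) = -136/37.

-136/37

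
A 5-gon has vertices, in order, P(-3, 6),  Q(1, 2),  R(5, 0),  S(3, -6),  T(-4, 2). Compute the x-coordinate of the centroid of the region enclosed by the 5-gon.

Apply the shoelace (surveyor's) formula. First the cross-terms c_i = x_i·y_{i+1} − x_{i+1}·y_i:
  -12, -10, -30, -18, -18  ⇒  2A = -88, A = -44.
Then Σ (x_i + x_{i+1})·c_i = -132, so x̄ = -132 / (6·(-44)) = 0.5.

0.5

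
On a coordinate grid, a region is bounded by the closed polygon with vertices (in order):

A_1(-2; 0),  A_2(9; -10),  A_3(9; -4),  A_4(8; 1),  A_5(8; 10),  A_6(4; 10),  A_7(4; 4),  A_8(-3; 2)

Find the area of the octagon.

A_1→A_2: (-2)(-10) − (9)(0) = 20
A_2→A_3: (9)(-4) − (9)(-10) = 54
A_3→A_4: (9)(1) − (8)(-4) = 41
A_4→A_5: (8)(10) − (8)(1) = 72
A_5→A_6: (8)(10) − (4)(10) = 40
A_6→A_7: (4)(4) − (4)(10) = -24
A_7→A_8: (4)(2) − (-3)(4) = 20
A_8→A_1: (-3)(0) − (-2)(2) = 4
Σ = 227
Area = |Σ|/2 = 113.5.

113.5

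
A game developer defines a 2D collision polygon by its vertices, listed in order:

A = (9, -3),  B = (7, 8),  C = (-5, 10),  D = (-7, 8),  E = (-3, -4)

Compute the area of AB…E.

165

Apply Gauss's area formula: 2A = Σ (x_i·y_{i+1} − x_{i+1}·y_i), indices taken mod 5.
Σ = (93) + (110) + (30) + (52) + (45) = 330
Area = |Σ|/2 = 165.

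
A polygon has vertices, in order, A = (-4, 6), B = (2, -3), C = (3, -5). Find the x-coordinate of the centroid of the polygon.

Apply the shoelace formula. First the cross-terms c_i = x_i·y_{i+1} − x_{i+1}·y_i:
  0, -1, -2  ⇒  2A = -3, A = -1.5.
Then Σ (x_i + x_{i+1})·c_i = -3, so x̄ = -3 / (6·(-1.5)) = 1/3.

1/3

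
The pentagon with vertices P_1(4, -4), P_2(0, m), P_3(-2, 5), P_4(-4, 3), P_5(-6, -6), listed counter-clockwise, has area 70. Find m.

The doubled signed area Σ (x_i y_{i+1} − x_{i+1} y_i) is linear in m.
With m=0 it equals 104; the coefficient of m is 6 (from the two edges through P_2).
So 6·m + 104 = 2·70 = 140 ⇒ m = 6.

6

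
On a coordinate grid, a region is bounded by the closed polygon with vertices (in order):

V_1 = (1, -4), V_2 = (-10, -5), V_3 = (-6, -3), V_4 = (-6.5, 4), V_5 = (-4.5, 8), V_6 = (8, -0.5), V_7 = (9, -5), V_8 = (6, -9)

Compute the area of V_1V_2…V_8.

142.875

Apply the shoelace formula: 2A = Σ (x_i·y_{i+1} − x_{i+1}·y_i), indices taken mod 8.
Cross-terms: -45, 0, -43.5, -34, -61.75, -35.5, -51, -15  ⇒  Σ = -285.75
Area = |Σ|/2 = 142.875.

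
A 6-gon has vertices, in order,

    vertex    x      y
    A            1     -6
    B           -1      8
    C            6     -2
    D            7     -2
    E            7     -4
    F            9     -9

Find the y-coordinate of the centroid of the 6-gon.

Apply the shoelace (surveyor's) formula. First the cross-terms c_i = x_i·y_{i+1} − x_{i+1}·y_i:
  2, -46, 2, -14, -27, -45  ⇒  2A = -128, A = -64.
Then Σ (y_i + y_{i+1})·c_i = 830, so ȳ = 830 / (6·(-64)) = -415/192.

-415/192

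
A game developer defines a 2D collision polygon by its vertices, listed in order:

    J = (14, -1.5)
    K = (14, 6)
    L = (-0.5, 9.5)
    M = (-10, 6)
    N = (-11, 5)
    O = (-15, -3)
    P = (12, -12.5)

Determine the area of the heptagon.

Apply Gauss's area formula: 2A = Σ (x_i·y_{i+1} − x_{i+1}·y_i), indices taken mod 7.
Cross-terms: 105, 136, 92, 16, 108, 223.5, 157  ⇒  Σ = 837.5
Area = |Σ|/2 = 418.75.

418.75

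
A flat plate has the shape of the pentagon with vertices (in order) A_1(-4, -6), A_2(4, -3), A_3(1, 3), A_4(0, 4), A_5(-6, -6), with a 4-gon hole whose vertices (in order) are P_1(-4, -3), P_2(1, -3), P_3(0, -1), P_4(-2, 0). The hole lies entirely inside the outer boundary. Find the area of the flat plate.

36.5

Outer boundary:
Apply the surveyor's formula: 2A = Σ (x_i·y_{i+1} − x_{i+1}·y_i), indices taken mod 5.
Σ = (36) + (15) + (4) + (24) + (12) = 91
Area = |Σ|/2 = 45.5.
Hole:
Σ = (15) + (-1) + (-2) + (6) = 18
Area = |Σ|/2 = 9.
Net area = 45.5 − 9 = 36.5.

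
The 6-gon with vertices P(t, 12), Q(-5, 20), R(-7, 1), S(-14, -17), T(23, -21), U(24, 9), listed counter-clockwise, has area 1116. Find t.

Write out the shoelace sum; only the two edges meeting at P involve t:
2·Area = [(24·12 − t·9) + (t·20 − (-5)·12)] + 1664
       = 11·t + 2012 = 2232
⇒ t = 20.

20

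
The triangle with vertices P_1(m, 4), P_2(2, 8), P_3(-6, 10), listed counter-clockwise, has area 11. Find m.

The doubled signed area Σ (x_i y_{i+1} − x_{i+1} y_i) is linear in m.
With m=0 it equals 36; the coefficient of m is -2 (from the two edges through P_1).
So -2·m + 36 = 2·11 = 22 ⇒ m = 7.

7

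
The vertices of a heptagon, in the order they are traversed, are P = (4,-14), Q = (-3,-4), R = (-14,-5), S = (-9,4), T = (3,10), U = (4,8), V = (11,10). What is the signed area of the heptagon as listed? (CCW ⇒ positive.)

-280

Apply Gauss's area formula: 2A = Σ (x_i·y_{i+1} − x_{i+1}·y_i), indices taken mod 7.
Σ = (-58) + (-41) + (-101) + (-102) + (-16) + (-48) + (-194) = -560
Signed area = Σ/2 = -280 (negative ⇒ clockwise traversal).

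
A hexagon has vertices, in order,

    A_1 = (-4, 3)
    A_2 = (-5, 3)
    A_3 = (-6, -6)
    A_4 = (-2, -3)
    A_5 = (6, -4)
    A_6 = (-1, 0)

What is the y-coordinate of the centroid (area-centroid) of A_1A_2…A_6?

-355/228

Apply the shoelace formula. First the cross-terms c_i = x_i·y_{i+1} − x_{i+1}·y_i:
  3, 48, 6, 26, -4, -3  ⇒  2A = 76, A = 38.
Then Σ (y_i + y_{i+1})·c_i = -355, so ȳ = -355 / (6·38) = -355/228.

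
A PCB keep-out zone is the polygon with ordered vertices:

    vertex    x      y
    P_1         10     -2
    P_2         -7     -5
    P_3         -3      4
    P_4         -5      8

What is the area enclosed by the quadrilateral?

Σ = (-64) + (-43) + (-4) + (-70) = -181
Area = |Σ|/2 = 90.5.

90.5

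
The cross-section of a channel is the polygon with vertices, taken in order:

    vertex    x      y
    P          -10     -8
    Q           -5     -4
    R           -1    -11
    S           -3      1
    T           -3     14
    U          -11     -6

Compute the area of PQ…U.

89

Apply the surveyor's formula: 2A = Σ (x_i·y_{i+1} − x_{i+1}·y_i), indices taken mod 6.
P→Q: (-10)(-4) − (-5)(-8) = 0
Q→R: (-5)(-11) − (-1)(-4) = 51
R→S: (-1)(1) − (-3)(-11) = -34
S→T: (-3)(14) − (-3)(1) = -39
T→U: (-3)(-6) − (-11)(14) = 172
U→P: (-11)(-8) − (-10)(-6) = 28
Σ = 178
Area = |Σ|/2 = 89.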